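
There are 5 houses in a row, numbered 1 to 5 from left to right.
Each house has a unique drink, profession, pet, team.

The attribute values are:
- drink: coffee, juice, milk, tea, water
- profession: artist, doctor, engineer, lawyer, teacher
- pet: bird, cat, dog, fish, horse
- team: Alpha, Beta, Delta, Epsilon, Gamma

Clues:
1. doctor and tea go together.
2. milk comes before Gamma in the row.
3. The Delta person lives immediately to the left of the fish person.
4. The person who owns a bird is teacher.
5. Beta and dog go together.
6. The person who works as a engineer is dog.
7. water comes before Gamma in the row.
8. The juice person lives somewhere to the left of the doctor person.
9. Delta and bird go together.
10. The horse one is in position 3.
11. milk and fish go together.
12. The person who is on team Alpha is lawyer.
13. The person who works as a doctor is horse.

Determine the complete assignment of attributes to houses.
Solution:

House | Drink | Profession | Pet | Team
---------------------------------------
  1   | juice | teacher | bird | Delta
  2   | milk | lawyer | fish | Alpha
  3   | tea | doctor | horse | Epsilon
  4   | water | engineer | dog | Beta
  5   | coffee | artist | cat | Gamma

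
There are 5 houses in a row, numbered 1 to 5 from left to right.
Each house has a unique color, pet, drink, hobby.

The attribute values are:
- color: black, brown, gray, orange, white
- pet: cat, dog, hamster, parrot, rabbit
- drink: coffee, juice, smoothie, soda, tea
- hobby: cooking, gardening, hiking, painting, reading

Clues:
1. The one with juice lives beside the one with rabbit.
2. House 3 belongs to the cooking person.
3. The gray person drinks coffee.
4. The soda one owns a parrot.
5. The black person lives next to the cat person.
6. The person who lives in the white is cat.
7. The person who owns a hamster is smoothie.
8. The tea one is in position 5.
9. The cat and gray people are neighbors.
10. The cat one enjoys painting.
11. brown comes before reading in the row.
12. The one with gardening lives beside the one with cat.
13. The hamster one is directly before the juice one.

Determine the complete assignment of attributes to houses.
Solution:

House | Color | Pet | Drink | Hobby
-----------------------------------
  1   | black | hamster | smoothie | gardening
  2   | white | cat | juice | painting
  3   | gray | rabbit | coffee | cooking
  4   | brown | parrot | soda | hiking
  5   | orange | dog | tea | reading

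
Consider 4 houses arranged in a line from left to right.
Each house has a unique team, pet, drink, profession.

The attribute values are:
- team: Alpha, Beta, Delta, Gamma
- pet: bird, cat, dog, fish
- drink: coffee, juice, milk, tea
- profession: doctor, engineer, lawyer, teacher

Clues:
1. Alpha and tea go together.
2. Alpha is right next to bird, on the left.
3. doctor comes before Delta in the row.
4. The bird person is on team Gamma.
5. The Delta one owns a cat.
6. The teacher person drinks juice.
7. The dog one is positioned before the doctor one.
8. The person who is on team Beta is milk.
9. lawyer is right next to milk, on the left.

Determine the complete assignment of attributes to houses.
Solution:

House | Team | Pet | Drink | Profession
---------------------------------------
  1   | Alpha | dog | tea | engineer
  2   | Gamma | bird | coffee | lawyer
  3   | Beta | fish | milk | doctor
  4   | Delta | cat | juice | teacher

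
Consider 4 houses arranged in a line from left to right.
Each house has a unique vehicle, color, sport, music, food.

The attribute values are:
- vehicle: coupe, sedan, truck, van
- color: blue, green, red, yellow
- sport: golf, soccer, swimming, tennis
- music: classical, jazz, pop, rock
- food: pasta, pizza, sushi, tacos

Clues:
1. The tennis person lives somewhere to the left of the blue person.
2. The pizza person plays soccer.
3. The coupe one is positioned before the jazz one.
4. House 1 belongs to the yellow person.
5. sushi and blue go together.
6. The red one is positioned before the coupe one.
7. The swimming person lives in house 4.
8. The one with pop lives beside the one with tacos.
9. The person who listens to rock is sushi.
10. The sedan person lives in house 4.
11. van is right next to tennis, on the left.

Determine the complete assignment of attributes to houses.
Solution:

House | Vehicle | Color | Sport | Music | Food
----------------------------------------------
  1   | van | yellow | soccer | pop | pizza
  2   | truck | red | tennis | classical | tacos
  3   | coupe | blue | golf | rock | sushi
  4   | sedan | green | swimming | jazz | pasta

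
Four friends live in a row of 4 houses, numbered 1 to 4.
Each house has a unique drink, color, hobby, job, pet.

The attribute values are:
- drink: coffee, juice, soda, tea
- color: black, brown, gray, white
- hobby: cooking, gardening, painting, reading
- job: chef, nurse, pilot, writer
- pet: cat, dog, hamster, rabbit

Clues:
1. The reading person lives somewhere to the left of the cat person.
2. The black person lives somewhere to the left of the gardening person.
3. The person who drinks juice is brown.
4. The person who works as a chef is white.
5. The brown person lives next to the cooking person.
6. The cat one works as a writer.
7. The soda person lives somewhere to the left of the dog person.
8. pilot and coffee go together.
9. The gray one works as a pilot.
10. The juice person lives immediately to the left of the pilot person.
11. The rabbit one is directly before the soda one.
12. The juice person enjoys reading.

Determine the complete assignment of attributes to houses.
Solution:

House | Drink | Color | Hobby | Job | Pet
-----------------------------------------
  1   | juice | brown | reading | nurse | hamster
  2   | coffee | gray | cooking | pilot | rabbit
  3   | soda | black | painting | writer | cat
  4   | tea | white | gardening | chef | dog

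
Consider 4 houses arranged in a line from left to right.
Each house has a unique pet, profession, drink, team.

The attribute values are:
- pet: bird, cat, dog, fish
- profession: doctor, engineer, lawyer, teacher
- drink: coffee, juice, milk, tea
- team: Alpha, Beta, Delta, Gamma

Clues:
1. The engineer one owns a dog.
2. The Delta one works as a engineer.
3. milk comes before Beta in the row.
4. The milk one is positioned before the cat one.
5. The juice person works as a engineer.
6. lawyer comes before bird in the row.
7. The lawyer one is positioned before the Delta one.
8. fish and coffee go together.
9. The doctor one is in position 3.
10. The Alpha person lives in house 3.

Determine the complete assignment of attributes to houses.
Solution:

House | Pet | Profession | Drink | Team
---------------------------------------
  1   | fish | lawyer | coffee | Gamma
  2   | dog | engineer | juice | Delta
  3   | bird | doctor | milk | Alpha
  4   | cat | teacher | tea | Beta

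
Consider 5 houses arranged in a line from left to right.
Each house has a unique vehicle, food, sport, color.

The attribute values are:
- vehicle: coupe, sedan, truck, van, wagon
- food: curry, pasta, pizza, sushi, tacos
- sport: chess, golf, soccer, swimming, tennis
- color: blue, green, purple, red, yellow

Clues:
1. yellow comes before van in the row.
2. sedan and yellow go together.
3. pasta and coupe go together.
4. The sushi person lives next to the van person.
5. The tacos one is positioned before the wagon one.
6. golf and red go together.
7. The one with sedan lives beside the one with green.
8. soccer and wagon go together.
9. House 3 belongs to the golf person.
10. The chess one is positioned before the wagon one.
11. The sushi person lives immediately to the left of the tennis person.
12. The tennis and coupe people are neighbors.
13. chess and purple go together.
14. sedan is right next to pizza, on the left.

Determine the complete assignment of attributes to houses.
Solution:

House | Vehicle | Food | Sport | Color
--------------------------------------
  1   | sedan | sushi | swimming | yellow
  2   | van | pizza | tennis | green
  3   | coupe | pasta | golf | red
  4   | truck | tacos | chess | purple
  5   | wagon | curry | soccer | blue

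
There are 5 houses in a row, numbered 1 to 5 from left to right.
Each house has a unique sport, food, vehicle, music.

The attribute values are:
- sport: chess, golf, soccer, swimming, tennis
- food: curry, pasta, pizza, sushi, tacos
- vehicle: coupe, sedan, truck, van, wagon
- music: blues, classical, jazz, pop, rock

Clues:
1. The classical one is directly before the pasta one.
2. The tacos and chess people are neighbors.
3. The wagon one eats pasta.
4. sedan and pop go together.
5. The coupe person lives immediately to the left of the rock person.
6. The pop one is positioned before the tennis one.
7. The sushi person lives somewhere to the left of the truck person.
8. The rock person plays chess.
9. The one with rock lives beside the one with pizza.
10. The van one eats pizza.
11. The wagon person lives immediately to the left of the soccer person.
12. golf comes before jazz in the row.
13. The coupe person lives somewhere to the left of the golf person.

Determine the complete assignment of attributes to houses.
Solution:

House | Sport | Food | Vehicle | Music
--------------------------------------
  1   | swimming | tacos | coupe | classical
  2   | chess | pasta | wagon | rock
  3   | soccer | pizza | van | blues
  4   | golf | sushi | sedan | pop
  5   | tennis | curry | truck | jazz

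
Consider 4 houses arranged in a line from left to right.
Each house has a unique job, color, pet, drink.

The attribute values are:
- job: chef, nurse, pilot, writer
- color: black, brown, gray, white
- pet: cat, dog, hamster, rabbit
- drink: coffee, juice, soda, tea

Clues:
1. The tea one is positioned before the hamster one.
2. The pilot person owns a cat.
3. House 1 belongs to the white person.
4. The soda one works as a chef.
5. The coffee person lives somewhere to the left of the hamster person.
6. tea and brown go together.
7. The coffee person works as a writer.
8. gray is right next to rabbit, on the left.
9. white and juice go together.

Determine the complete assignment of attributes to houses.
Solution:

House | Job | Color | Pet | Drink
---------------------------------
  1   | pilot | white | cat | juice
  2   | writer | gray | dog | coffee
  3   | nurse | brown | rabbit | tea
  4   | chef | black | hamster | soda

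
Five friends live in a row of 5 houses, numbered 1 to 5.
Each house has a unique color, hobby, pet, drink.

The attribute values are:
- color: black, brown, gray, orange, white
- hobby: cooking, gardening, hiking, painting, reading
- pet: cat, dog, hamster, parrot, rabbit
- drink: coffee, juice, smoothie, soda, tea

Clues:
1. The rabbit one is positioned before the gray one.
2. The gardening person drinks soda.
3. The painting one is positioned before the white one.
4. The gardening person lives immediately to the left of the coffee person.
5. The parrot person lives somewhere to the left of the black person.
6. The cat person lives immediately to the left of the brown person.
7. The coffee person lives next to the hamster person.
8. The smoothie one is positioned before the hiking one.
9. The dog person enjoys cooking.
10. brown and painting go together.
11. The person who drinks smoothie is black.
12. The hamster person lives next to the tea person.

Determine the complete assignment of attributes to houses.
Solution:

House | Color | Hobby | Pet | Drink
-----------------------------------
  1   | orange | gardening | cat | soda
  2   | brown | painting | parrot | coffee
  3   | black | reading | hamster | smoothie
  4   | white | hiking | rabbit | tea
  5   | gray | cooking | dog | juice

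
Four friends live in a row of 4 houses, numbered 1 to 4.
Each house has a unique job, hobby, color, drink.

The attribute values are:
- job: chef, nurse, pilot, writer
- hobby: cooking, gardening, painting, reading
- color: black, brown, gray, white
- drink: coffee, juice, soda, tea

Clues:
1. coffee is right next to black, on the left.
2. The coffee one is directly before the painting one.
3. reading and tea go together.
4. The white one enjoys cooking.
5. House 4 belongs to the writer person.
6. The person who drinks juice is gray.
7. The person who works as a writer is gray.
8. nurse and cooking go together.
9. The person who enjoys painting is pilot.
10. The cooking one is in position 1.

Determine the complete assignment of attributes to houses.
Solution:

House | Job | Hobby | Color | Drink
-----------------------------------
  1   | nurse | cooking | white | coffee
  2   | pilot | painting | black | soda
  3   | chef | reading | brown | tea
  4   | writer | gardening | gray | juice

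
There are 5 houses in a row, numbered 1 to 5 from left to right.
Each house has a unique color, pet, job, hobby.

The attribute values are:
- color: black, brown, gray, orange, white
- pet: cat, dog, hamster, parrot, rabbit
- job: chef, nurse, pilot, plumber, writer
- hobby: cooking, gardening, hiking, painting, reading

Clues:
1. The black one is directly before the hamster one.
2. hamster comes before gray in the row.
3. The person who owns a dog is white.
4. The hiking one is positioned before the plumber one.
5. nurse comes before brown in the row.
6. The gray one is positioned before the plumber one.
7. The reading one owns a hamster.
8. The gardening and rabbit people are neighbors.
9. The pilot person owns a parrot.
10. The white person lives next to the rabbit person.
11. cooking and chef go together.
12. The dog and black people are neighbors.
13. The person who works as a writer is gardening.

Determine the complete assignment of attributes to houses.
Solution:

House | Color | Pet | Job | Hobby
---------------------------------
  1   | white | dog | writer | gardening
  2   | black | rabbit | chef | cooking
  3   | orange | hamster | nurse | reading
  4   | gray | parrot | pilot | hiking
  5   | brown | cat | plumber | painting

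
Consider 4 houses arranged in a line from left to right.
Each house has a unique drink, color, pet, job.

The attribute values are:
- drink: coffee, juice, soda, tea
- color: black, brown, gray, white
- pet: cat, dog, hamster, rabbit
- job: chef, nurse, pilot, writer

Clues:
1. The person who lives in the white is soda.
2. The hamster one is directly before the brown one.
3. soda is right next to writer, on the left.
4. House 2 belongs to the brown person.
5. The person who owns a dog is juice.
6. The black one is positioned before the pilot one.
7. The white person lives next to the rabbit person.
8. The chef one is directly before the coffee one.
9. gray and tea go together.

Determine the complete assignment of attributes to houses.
Solution:

House | Drink | Color | Pet | Job
---------------------------------
  1   | soda | white | hamster | chef
  2   | coffee | brown | rabbit | writer
  3   | juice | black | dog | nurse
  4   | tea | gray | cat | pilot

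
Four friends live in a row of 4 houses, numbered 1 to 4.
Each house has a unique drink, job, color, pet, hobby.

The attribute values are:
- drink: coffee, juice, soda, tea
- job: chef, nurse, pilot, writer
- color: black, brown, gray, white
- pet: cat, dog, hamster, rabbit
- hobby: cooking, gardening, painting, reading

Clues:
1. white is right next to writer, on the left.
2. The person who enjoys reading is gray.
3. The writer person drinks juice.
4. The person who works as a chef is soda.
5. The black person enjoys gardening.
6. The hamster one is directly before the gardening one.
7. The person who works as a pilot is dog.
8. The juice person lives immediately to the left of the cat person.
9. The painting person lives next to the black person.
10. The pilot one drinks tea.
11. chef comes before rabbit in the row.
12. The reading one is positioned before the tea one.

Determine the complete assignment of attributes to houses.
Solution:

House | Drink | Job | Color | Pet | Hobby
-----------------------------------------
  1   | soda | chef | white | hamster | painting
  2   | juice | writer | black | rabbit | gardening
  3   | coffee | nurse | gray | cat | reading
  4   | tea | pilot | brown | dog | cooking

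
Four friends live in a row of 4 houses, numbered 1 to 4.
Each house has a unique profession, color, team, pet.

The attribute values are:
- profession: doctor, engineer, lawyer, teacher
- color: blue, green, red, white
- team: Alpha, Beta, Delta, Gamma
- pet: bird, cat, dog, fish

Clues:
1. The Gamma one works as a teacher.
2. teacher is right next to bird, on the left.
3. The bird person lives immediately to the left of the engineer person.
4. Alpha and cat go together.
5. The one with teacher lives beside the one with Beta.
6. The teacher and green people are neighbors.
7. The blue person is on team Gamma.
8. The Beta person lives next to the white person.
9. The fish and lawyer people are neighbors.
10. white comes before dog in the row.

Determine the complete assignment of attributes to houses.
Solution:

House | Profession | Color | Team | Pet
---------------------------------------
  1   | teacher | blue | Gamma | fish
  2   | lawyer | green | Beta | bird
  3   | engineer | white | Alpha | cat
  4   | doctor | red | Delta | dog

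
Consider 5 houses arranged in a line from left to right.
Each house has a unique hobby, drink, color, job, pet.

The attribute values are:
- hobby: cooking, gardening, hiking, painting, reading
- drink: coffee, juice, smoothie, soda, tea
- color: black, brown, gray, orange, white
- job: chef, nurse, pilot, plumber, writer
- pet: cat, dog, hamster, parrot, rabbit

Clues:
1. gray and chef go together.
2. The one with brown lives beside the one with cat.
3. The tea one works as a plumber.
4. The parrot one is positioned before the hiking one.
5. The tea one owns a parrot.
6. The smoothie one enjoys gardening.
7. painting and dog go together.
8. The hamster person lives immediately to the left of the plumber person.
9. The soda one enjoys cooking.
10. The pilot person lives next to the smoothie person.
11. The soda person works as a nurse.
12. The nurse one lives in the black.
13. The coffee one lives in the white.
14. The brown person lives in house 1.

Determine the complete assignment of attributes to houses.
Solution:

House | Hobby | Drink | Color | Job | Pet
-----------------------------------------
  1   | painting | juice | brown | pilot | dog
  2   | gardening | smoothie | gray | chef | cat
  3   | cooking | soda | black | nurse | hamster
  4   | reading | tea | orange | plumber | parrot
  5   | hiking | coffee | white | writer | rabbit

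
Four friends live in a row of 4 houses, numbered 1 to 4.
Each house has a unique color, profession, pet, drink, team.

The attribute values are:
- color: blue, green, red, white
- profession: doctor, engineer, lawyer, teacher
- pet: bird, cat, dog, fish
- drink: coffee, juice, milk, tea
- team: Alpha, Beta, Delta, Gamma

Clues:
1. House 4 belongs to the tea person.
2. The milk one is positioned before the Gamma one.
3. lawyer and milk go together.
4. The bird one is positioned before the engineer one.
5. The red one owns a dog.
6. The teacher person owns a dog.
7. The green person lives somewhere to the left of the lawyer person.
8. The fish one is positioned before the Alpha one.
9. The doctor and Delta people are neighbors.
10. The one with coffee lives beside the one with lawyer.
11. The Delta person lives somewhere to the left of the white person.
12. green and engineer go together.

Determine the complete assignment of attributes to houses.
Solution:

House | Color | Profession | Pet | Drink | Team
-----------------------------------------------
  1   | blue | doctor | bird | juice | Beta
  2   | green | engineer | fish | coffee | Delta
  3   | white | lawyer | cat | milk | Alpha
  4   | red | teacher | dog | tea | Gamma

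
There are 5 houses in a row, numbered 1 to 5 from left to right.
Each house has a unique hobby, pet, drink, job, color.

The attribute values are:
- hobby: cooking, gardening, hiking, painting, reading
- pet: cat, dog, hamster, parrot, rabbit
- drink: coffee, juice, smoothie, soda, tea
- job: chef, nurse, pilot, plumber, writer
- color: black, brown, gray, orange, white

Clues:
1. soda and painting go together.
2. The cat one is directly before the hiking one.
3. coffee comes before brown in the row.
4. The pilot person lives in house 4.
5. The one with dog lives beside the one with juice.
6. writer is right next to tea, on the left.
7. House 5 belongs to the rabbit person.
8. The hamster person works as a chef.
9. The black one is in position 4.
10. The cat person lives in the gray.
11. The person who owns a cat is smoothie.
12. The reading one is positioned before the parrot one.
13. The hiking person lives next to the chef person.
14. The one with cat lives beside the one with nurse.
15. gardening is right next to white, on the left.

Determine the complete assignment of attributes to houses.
Solution:

House | Hobby | Pet | Drink | Job | Color
-----------------------------------------
  1   | gardening | cat | smoothie | writer | gray
  2   | hiking | dog | tea | nurse | white
  3   | reading | hamster | juice | chef | orange
  4   | cooking | parrot | coffee | pilot | black
  5   | painting | rabbit | soda | plumber | brown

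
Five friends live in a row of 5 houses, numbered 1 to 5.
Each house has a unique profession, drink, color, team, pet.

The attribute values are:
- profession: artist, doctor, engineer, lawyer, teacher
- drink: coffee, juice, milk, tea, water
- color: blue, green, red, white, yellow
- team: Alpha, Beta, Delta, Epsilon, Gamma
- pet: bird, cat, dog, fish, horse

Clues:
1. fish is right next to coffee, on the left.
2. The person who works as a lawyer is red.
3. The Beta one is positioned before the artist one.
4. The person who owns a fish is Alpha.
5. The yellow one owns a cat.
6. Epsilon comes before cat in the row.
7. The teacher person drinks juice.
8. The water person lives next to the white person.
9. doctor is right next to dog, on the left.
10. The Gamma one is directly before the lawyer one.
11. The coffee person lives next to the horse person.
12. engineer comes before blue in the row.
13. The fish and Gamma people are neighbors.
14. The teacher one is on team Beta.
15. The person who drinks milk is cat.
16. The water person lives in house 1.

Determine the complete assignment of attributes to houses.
Solution:

House | Profession | Drink | Color | Team | Pet
-----------------------------------------------
  1   | doctor | water | green | Alpha | fish
  2   | engineer | coffee | white | Gamma | dog
  3   | lawyer | tea | red | Epsilon | horse
  4   | teacher | juice | blue | Beta | bird
  5   | artist | milk | yellow | Delta | cat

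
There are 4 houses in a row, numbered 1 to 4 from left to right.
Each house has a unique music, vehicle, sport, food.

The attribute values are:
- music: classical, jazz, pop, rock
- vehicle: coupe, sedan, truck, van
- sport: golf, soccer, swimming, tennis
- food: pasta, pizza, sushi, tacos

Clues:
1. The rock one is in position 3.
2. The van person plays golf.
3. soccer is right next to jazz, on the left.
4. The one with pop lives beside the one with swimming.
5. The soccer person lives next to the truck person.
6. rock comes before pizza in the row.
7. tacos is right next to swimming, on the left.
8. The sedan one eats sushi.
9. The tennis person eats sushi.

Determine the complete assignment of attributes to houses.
Solution:

House | Music | Vehicle | Sport | Food
--------------------------------------
  1   | pop | coupe | soccer | tacos
  2   | jazz | truck | swimming | pasta
  3   | rock | sedan | tennis | sushi
  4   | classical | van | golf | pizza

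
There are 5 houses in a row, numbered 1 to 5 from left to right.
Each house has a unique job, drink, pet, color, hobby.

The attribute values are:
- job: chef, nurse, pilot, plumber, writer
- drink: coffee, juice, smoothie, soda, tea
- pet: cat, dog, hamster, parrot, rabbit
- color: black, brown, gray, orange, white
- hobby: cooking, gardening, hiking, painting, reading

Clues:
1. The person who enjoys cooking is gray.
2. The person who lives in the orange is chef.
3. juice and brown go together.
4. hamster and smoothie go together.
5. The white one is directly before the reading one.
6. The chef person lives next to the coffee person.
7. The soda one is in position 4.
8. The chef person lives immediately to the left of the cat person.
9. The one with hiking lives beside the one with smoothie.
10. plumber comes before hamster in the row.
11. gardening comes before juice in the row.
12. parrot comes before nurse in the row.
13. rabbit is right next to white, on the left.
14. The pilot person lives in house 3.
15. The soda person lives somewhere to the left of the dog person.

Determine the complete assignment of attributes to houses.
Solution:

House | Job | Drink | Pet | Color | Hobby
-----------------------------------------
  1   | chef | tea | rabbit | orange | gardening
  2   | plumber | coffee | cat | white | hiking
  3   | pilot | smoothie | hamster | black | reading
  4   | writer | soda | parrot | gray | cooking
  5   | nurse | juice | dog | brown | painting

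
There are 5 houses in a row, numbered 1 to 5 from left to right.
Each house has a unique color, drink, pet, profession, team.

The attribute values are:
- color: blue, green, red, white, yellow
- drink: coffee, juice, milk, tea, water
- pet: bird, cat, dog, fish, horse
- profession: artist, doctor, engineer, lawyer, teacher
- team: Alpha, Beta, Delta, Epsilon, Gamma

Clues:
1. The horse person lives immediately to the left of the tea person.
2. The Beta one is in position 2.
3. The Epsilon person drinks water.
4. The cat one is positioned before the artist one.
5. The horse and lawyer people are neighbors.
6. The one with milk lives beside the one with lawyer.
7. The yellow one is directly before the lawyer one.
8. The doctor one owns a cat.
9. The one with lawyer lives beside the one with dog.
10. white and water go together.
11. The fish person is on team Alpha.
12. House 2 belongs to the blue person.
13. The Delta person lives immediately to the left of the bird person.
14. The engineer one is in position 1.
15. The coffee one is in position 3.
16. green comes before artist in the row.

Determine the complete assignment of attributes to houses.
Solution:

House | Color | Drink | Pet | Profession | Team
-----------------------------------------------
  1   | yellow | milk | horse | engineer | Delta
  2   | blue | tea | bird | lawyer | Beta
  3   | green | coffee | dog | teacher | Gamma
  4   | white | water | cat | doctor | Epsilon
  5   | red | juice | fish | artist | Alpha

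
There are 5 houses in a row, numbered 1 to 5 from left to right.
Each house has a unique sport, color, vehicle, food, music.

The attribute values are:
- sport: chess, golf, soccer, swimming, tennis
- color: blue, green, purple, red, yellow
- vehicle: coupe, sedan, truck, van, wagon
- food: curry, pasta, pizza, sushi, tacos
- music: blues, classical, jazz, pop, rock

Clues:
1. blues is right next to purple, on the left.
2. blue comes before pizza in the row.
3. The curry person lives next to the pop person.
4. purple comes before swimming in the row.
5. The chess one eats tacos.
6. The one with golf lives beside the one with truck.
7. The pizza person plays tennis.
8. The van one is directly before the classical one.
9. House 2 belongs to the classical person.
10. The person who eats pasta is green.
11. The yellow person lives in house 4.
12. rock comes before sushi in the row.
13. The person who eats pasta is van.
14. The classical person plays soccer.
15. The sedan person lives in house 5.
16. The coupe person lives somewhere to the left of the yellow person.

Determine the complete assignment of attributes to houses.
Solution:

House | Sport | Color | Vehicle | Food | Music
----------------------------------------------
  1   | golf | green | van | pasta | blues
  2   | soccer | purple | truck | curry | classical
  3   | chess | blue | coupe | tacos | pop
  4   | tennis | yellow | wagon | pizza | rock
  5   | swimming | red | sedan | sushi | jazz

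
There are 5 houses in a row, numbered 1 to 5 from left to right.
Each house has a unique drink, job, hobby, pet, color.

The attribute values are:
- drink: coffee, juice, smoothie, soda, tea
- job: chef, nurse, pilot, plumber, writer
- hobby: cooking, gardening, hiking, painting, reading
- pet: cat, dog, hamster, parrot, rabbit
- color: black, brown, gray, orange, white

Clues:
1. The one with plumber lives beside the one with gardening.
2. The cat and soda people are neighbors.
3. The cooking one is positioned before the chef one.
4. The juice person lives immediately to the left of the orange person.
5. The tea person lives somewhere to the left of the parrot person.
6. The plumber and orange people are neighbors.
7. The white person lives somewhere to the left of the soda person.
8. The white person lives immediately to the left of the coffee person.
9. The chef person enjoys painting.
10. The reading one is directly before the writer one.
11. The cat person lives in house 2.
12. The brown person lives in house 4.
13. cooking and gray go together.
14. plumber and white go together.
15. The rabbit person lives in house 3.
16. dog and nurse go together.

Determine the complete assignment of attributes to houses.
Solution:

House | Drink | Job | Hobby | Pet | Color
-----------------------------------------
  1   | juice | plumber | reading | hamster | white
  2   | coffee | writer | gardening | cat | orange
  3   | soda | pilot | cooking | rabbit | gray
  4   | tea | nurse | hiking | dog | brown
  5   | smoothie | chef | painting | parrot | black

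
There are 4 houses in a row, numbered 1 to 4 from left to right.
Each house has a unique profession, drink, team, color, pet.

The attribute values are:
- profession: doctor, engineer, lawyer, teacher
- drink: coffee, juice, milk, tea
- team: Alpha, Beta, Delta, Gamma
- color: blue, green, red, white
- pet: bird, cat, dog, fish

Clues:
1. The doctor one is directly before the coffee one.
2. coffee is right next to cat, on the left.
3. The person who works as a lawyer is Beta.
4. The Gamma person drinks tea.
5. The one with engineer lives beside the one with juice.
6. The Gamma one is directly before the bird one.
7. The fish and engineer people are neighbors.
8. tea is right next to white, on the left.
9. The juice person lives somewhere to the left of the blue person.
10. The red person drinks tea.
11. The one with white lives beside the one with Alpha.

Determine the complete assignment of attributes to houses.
Solution:

House | Profession | Drink | Team | Color | Pet
-----------------------------------------------
  1   | doctor | tea | Gamma | red | fish
  2   | engineer | coffee | Delta | white | bird
  3   | teacher | juice | Alpha | green | cat
  4   | lawyer | milk | Beta | blue | dog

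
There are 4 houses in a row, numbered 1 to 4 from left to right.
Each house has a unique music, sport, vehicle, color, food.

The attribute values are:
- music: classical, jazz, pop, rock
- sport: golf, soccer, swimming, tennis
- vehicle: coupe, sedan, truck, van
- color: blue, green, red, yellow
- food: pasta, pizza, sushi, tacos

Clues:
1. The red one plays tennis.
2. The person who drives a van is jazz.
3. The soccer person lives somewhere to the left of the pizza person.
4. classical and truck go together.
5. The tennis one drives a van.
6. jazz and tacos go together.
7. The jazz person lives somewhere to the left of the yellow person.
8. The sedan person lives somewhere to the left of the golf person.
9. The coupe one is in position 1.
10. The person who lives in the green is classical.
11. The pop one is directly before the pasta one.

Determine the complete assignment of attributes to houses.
Solution:

House | Music | Sport | Vehicle | Color | Food
----------------------------------------------
  1   | rock | soccer | coupe | blue | sushi
  2   | jazz | tennis | van | red | tacos
  3   | pop | swimming | sedan | yellow | pizza
  4   | classical | golf | truck | green | pasta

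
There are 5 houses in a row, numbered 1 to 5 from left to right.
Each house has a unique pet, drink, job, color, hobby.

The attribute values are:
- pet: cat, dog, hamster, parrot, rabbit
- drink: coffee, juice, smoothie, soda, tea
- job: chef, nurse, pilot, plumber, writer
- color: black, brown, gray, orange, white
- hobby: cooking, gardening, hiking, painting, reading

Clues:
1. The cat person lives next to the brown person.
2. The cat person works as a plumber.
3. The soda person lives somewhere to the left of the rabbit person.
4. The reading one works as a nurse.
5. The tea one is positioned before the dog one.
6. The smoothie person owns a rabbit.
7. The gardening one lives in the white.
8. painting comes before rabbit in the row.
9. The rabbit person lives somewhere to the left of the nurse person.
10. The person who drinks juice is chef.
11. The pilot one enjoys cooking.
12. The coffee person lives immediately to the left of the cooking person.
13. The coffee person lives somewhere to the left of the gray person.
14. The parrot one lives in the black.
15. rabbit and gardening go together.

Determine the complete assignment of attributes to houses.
Solution:

House | Pet | Drink | Job | Color | Hobby
-----------------------------------------
  1   | cat | coffee | plumber | orange | painting
  2   | hamster | soda | pilot | brown | cooking
  3   | rabbit | smoothie | writer | white | gardening
  4   | parrot | tea | nurse | black | reading
  5   | dog | juice | chef | gray | hiking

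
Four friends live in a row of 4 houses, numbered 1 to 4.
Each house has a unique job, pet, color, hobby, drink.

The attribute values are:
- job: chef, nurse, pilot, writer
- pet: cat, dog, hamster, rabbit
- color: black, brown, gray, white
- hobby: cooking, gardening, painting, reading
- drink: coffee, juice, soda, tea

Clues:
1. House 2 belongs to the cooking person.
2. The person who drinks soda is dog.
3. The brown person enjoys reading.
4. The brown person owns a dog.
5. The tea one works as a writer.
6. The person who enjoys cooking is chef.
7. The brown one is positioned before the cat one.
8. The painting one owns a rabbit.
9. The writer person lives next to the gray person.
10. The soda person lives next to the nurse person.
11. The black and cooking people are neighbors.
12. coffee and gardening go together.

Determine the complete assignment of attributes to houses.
Solution:

House | Job | Pet | Color | Hobby | Drink
-----------------------------------------
  1   | writer | rabbit | black | painting | tea
  2   | chef | hamster | gray | cooking | juice
  3   | pilot | dog | brown | reading | soda
  4   | nurse | cat | white | gardening | coffee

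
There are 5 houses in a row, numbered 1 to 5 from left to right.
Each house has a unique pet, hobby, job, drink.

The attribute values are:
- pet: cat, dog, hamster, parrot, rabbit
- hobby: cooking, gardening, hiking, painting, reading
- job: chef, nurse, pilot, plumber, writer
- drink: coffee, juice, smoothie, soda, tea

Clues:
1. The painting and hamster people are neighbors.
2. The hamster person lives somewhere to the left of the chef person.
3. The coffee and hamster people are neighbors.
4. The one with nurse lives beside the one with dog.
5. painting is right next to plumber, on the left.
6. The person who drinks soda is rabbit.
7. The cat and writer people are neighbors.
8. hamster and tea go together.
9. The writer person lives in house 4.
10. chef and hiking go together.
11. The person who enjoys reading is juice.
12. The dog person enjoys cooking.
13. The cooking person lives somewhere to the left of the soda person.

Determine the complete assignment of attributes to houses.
Solution:

House | Pet | Hobby | Job | Drink
---------------------------------
  1   | parrot | painting | pilot | coffee
  2   | hamster | gardening | plumber | tea
  3   | cat | reading | nurse | juice
  4   | dog | cooking | writer | smoothie
  5   | rabbit | hiking | chef | soda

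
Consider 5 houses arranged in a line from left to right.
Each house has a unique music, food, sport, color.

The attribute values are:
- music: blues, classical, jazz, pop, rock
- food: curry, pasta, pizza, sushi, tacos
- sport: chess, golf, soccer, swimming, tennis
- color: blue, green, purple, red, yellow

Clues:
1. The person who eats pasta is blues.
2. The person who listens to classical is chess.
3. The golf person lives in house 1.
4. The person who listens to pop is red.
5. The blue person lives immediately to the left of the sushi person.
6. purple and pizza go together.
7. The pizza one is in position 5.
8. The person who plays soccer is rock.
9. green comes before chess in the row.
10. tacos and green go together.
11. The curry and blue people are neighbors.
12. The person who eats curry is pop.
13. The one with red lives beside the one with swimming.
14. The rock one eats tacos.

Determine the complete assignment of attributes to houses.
Solution:

House | Music | Food | Sport | Color
------------------------------------
  1   | pop | curry | golf | red
  2   | blues | pasta | swimming | blue
  3   | jazz | sushi | tennis | yellow
  4   | rock | tacos | soccer | green
  5   | classical | pizza | chess | purple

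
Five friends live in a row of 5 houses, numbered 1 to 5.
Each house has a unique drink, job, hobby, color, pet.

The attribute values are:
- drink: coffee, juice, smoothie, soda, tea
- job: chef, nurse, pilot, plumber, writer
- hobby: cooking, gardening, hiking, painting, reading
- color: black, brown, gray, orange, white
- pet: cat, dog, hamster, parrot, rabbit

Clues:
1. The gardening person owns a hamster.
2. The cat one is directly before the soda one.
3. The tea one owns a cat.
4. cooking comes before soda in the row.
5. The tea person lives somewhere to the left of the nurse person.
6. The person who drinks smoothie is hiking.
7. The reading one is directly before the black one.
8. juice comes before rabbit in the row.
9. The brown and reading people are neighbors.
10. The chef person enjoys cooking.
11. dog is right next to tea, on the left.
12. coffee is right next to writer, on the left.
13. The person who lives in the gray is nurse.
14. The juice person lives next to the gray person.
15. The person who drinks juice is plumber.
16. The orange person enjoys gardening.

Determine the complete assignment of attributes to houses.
Solution:

House | Drink | Job | Hobby | Color | Pet
-----------------------------------------
  1   | coffee | chef | cooking | brown | dog
  2   | tea | writer | reading | white | cat
  3   | soda | pilot | painting | black | parrot
  4   | juice | plumber | gardening | orange | hamster
  5   | smoothie | nurse | hiking | gray | rabbit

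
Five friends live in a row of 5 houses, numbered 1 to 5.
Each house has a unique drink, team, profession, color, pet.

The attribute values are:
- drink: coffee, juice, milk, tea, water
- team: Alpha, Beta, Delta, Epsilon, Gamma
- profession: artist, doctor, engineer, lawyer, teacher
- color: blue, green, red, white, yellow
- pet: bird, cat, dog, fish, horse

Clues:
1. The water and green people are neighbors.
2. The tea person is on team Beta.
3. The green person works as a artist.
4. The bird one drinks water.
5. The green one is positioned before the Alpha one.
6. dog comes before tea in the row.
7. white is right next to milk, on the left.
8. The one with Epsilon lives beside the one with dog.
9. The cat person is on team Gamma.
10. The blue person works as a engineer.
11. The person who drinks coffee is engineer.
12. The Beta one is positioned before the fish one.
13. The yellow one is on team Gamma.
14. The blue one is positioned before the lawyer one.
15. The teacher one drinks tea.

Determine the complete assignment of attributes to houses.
Solution:

House | Drink | Team | Profession | Color | Pet
-----------------------------------------------
  1   | water | Epsilon | doctor | white | bird
  2   | milk | Delta | artist | green | dog
  3   | tea | Beta | teacher | red | horse
  4   | coffee | Alpha | engineer | blue | fish
  5   | juice | Gamma | lawyer | yellow | cat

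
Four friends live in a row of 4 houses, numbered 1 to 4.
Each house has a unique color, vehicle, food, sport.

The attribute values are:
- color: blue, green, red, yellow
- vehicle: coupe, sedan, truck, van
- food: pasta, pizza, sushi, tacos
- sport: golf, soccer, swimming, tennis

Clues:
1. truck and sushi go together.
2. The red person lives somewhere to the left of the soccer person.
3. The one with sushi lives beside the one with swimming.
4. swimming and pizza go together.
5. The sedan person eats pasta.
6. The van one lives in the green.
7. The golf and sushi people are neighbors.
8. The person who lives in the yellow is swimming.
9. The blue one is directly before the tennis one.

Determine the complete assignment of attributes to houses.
Solution:

House | Color | Vehicle | Food | Sport
--------------------------------------
  1   | blue | sedan | pasta | golf
  2   | red | truck | sushi | tennis
  3   | yellow | coupe | pizza | swimming
  4   | green | van | tacos | soccer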